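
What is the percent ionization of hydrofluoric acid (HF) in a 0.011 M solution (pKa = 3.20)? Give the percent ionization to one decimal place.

21.3%

HF ⇌ F- + H+; let x = [H+] at equilibrium.
Ka = 10^(−3.20) = 6.31 × 10^-4
Solve x² + 0.000631x − 6.94e-06 = 0 → x = 2.34 × 10^-3 M
% ionization = x/C₀ × 100% = 2.34 × 10^-3/0.011 × 100% = 21.3%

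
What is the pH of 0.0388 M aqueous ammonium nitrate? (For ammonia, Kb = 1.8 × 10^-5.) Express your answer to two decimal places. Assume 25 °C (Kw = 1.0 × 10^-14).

NH4+ is the conjugate acid of the weak base NH3.
Ka = Kw/Kb = 1.0×10^-14 / 1.8 × 10^-5 = 5.56 × 10^-10
From the ICE table, Ka = x²/(0.0388 − x) = 5.56 × 10^-10.
Assume x ≪ 0.0388: x ≈ √(5.56 × 10^-10 × 0.0388) = 4.64 × 10^-6 M
(x/C₀ = 0.012% < 5%, so the approximation holds.)
pH = −log(4.64 × 10^-6) = 5.33

pH = 5.33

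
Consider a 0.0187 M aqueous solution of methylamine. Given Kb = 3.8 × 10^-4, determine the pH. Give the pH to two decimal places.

pH = 11.39

CH3NH2 + H2O ⇌ CH3NH3+ + OH-
Kb = [OH-]²/(0.0187 − [OH-]) = 3.8 × 10^-4
[OH-] is not negligible relative to C₀; solve [OH-]² + 0.00038·[OH-] − 7.11e-06 = 0.
[OH-] = (−Kb + √(Kb² + 4·Kb·C₀))/2 = 2.48 × 10^-3 M
pOH = −log(2.48 × 10^-3) = 2.61; pH = 14.00 − 2.61 = 11.39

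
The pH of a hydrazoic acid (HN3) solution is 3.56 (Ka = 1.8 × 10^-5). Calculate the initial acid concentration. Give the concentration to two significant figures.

C₀ = 4.5 × 10^-3 M

[H+] = 10^(-3.56) = 2.75 × 10^-4 M = x
Ka = x²/(C₀ − x) ⇒ C₀ = x + x²/Ka
C₀ = 2.75 × 10^-4 + (2.75 × 10^-4)²/(1.8 × 10^-5) = 4.48 × 10^-3 M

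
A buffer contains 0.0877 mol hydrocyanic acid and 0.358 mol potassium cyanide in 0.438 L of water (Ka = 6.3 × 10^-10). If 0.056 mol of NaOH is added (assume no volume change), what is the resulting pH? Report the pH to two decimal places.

After neutralization: n(HCN) = 0.0317 mol, n(CN-) = 0.414 mol.
pKa = −log(6.3 × 10^-10) = 9.201
pH = pKa + log([A⁻]/[HA]) = 9.201 + log(0.414/0.0317) = 9.201 +1.116

pH = 10.32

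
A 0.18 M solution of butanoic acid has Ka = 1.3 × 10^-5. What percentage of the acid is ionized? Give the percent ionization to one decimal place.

CH3(CH2)2COOH ⇌ CH3(CH2)2COO- + H+; let x = [H+] at equilibrium.
x ≈ √(Ka·C₀) = √(1.3 × 10^-5 × 0.18) = 1.53 × 10^-3 M
Fraction ionized = 1.53 × 10^-3 / 0.18 = 0.0085 → 0.8%

0.8%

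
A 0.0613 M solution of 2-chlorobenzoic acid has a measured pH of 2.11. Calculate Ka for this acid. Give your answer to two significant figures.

[H+] = 10^(-2.11) = 7.76 × 10^-3 M
At equilibrium [HA] = 0.0613 − 7.76 × 10^-3 = 5.35 × 10^-2 M
Ka = [H+][A-]/[HA] = (7.76 × 10^-3)² / 5.35 × 10^-2 = 1.1 × 10^-3

Ka = 1.1 × 10^-3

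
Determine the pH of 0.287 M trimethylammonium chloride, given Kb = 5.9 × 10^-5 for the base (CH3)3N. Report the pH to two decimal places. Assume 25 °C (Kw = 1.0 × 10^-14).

pH = 5.16

(CH3)3NH+ is the conjugate acid of the weak base (CH3)3N.
Ka = Kw/Kb = 1.0×10^-14 / 5.9 × 10^-5 = 1.69 × 10^-10
Let x = [H+] at equilibrium. Ka = x²/(0.287 − x).
Neglecting x in the denominator: x = √(1.69 × 10^-10 × 0.287) = 6.96 × 10^-6 M
pH = −log[H+] = −log(6.96 × 10^-6) = 5.16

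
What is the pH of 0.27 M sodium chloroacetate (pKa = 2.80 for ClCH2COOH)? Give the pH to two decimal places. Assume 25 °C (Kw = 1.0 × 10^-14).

ClCH2COO- is the conjugate base of the weak acid ClCH2COOH.
Ka = 10^(−2.80) = 1.58 × 10^-3
Kb = Kw/Ka = 1.0×10^-14 / 1.58 × 10^-3 = 6.33 × 10^-12
Kb = [OH-]²/(0.27 − [OH-]) = 6.33 × 10^-12
Since Kb ≪ C₀, [OH-] ≈ √(Kb·C₀) = 1.31 × 10^-6 M.
([OH-]/C₀ = 0.00048% < 5%, so the approximation holds.)
pOH = 5.88, so pH = 14.00 − pOH = 8.12

pH = 8.12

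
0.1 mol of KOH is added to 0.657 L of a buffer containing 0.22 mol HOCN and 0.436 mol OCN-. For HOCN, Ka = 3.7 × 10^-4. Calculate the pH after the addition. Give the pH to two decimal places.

OH- converts HOCN to OCN-: HOCN → 0.12 mol, OCN- → 0.536 mol.
pKa = −log(3.7 × 10^-4) = 3.432
pH = pKa + log(n_OCN-/n_HOCN) = 3.432 + log(0.536/0.12) = 3.432 + (+0.650)

pH = 4.08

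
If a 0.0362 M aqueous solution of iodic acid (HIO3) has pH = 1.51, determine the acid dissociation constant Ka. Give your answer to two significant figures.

[H+] = 10^(-1.51) = 3.09 × 10^-2 M
At equilibrium [HA] = 0.0362 − 3.09 × 10^-2 = 5.30 × 10^-3 M
Ka = [H+][A-]/[HA] = (3.09 × 10^-2)² / 5.30 × 10^-3 = 1.8 × 10^-1

Ka = 1.8 × 10^-1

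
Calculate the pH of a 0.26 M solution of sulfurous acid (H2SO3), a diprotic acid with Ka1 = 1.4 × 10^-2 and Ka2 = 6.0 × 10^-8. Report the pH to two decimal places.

Ka1 ≫ Ka2, so treat the first dissociation as the only significant source of H+.
Ka1 = x²/(0.26 − x) = 1.4 × 10^-2
Solving the quadratic: x = (−Ka1 + √(Ka1² + 4·Ka1·C₀))/2 = 5.37 × 10^-2 M
pH = −log(5.37 × 10^-2) = 1.27

pH = 1.27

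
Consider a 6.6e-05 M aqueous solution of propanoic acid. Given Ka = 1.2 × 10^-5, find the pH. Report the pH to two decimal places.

pH = 4.64

CH3CH2COOH ⇌ CH3CH2COO- + H+
From the ICE table, Ka = x²/(6.6e-05 − x) = 1.2 × 10^-5.
The 5% rule fails; solving x² + Ka·x − Ka·C₀ = 0 exactly:
x = (−Ka + √(Ka² + 4·Ka·C₀))/2 = 2.28 × 10^-5 M
pH = −log(2.28 × 10^-5) = 4.64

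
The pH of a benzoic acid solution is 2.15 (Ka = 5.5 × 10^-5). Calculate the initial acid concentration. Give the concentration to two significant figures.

[H+] = 10^(-2.15) = 7.08 × 10^-3 M = x
Ka = x²/(C₀ − x) ⇒ C₀ = x + x²/Ka
C₀ = 7.08 × 10^-3 + (7.08 × 10^-3)²/(5.5 × 10^-5) = 9.18 × 10^-1 M

C₀ = 9.2 × 10^-1 M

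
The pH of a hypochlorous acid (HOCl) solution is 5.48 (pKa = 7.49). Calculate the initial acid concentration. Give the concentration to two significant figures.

[H+] = 10^(-5.48) = 3.31 × 10^-6 M = x
Ka = 10^(−7.49) = 3.24 × 10^-8
Ka = x²/(C₀ − x) ⇒ C₀ = x + x²/Ka
C₀ = 3.31 × 10^-6 + (3.31 × 10^-6)²/(3.24 × 10^-8) = 3.41 × 10^-4 M

C₀ = 3.4 × 10^-4 M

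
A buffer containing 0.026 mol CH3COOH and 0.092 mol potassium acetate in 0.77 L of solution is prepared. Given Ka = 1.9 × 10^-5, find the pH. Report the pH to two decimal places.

pH = 5.27

pKa = −log(1.9 × 10^-5) = 4.721
Using pH = pKa + log([base]/[acid]) with [base]/[acid] = 0.092/0.026:
pH = 4.721 + (+0.549) = 5.27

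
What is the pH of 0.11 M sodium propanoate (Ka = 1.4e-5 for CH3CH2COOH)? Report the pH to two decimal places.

CH3CH2COO- is the conjugate base of the weak acid CH3CH2COOH.
Kb = Kw/Ka = 1.0×10^-14 / 1.4 × 10^-5 = 7.14 × 10^-10
Kb = [OH-]²/(0.11 − [OH-]) = 7.14 × 10^-10
Assume [OH-] ≪ 0.11: [OH-] ≈ √(7.14 × 10^-10 × 0.11) = 8.86 × 10^-6 M
Check: 0.0081% ionized — well under 5%, approximation valid.
pOH = 5.05, so pH = 14.00 − pOH = 8.95

pH = 8.95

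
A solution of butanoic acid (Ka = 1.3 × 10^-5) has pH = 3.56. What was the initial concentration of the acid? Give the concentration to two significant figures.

[H+] = 10^(-3.56) = 2.75 × 10^-4 M = x
Ka = x²/(C₀ − x) ⇒ C₀ = x + x²/Ka
C₀ = 2.75 × 10^-4 + (2.75 × 10^-4)²/(1.3 × 10^-5) = 6.09 × 10^-3 M

C₀ = 6.1 × 10^-3 M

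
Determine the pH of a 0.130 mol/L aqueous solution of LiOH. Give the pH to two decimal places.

pH = 13.11

LiOH is a strong base; [OH-] = 0.13 M.
pOH = -log(0.13) = 0.89
pH = 14.00 - 0.89 = 13.11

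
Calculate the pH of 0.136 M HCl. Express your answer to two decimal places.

pH = 0.87

HCl is a strong acid and dissociates completely, so [H+] = 0.136 M.
pH = -log(0.136) = 0.87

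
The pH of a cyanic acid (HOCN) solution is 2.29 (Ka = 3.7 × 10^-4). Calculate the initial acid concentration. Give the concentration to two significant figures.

[H+] = 10^(-2.29) = 5.13 × 10^-3 M = x
Ka = x²/(C₀ − x) ⇒ C₀ = x + x²/Ka
C₀ = 5.13 × 10^-3 + (5.13 × 10^-3)²/(3.7 × 10^-4) = 7.63 × 10^-2 M

C₀ = 7.6 × 10^-2 M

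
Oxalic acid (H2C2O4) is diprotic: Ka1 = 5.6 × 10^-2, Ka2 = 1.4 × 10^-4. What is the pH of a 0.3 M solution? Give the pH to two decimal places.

Since Ka1 ≫ Ka2, the first ionization dominates [H+].
Ka1 = x²/(0.3 − x) = 5.6 × 10^-2
Solving the quadratic: x = (−Ka1 + √(Ka1² + 4·Ka1·C₀))/2 = 1.05 × 10^-1 M
pH = −log(1.05 × 10^-1) = 0.98

pH = 0.98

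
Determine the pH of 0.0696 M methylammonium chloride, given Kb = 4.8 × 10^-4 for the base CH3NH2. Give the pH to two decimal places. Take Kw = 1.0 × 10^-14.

pH = 5.92

CH3NH3+ is the conjugate acid of the weak base CH3NH2.
Ka = Kw/Kb = 1.0×10^-14 / 4.8 × 10^-4 = 2.08 × 10^-11
From the ICE table, Ka = [H+]²/(0.0696 − [H+]) = 2.08 × 10^-11.
Neglecting [H+] in the denominator: [H+] = √(2.08 × 10^-11 × 0.0696) = 1.20 × 10^-6 M
pH = −log(1.20 × 10^-6) = 5.92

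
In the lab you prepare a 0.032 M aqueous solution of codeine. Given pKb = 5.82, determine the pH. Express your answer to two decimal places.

C18H21NO3 + H2O ⇌ C18H22NO3+ + OH-
Kb = 10^(−5.82) = 1.51 × 10^-6
From the ICE table, Kb = [OH-]²/(0.032 − [OH-]) = 1.51 × 10^-6.
Neglecting [OH-] in the denominator: [OH-] = √(1.51 × 10^-6 × 0.032) = 2.20 × 10^-4 M
pOH = −log(2.20 × 10^-4) = 3.66; pH = 14.00 − 3.66 = 10.34

pH = 10.34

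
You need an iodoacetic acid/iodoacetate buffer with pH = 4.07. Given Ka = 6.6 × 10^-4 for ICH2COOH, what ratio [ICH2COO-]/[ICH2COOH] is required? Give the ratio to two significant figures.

pKa = -log(6.6 × 10^-4) = 3.180
pH = pKa + log(r) ⇒ log(r) = 4.07 − 3.180 = +0.890
r = [ICH2COO-]/[ICH2COOH] = 10^(+0.890) = 7.76

ratio = 7.8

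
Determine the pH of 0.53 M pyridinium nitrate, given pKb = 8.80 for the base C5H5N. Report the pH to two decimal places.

pH = 2.74

C5H5NH+ is the conjugate acid of the weak base C5H5N.
Kb = 10^(−8.80) = 1.58 × 10^-9
Ka = Kw/Kb = 1.0×10^-14 / 1.58 × 10^-9 = 6.33 × 10^-6
Let x = [H+] at equilibrium. Ka = x²/(0.53 − x).
Neglecting x in the denominator: x = √(6.33 × 10^-6 × 0.53) = 1.83 × 10^-3 M
pH = −log(1.83 × 10^-3) = 2.74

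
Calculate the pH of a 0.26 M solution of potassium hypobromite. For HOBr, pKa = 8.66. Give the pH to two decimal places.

OBr- is the conjugate base of the weak acid HOBr.
Ka = 10^(−8.66) = 2.19 × 10^-9
Kb = Kw/Ka = 1.0×10^-14 / 2.19 × 10^-9 = 4.57 × 10^-6
Kb = x²/(0.26 − x) = 4.57 × 10^-6
Neglecting x in the denominator: x = √(4.57 × 10^-6 × 0.26) = 1.09 × 10^-3 M
pOH = 2.96, so pH = 14.00 − pOH = 11.04

pH = 11.04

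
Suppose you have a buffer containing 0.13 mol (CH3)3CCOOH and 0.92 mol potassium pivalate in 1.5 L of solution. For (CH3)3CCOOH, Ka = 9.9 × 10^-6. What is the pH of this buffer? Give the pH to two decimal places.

pKa = −log(9.9 × 10^-6) = 5.004
pH = pKa + log([A⁻]/[HA]) = 5.004 + log(0.92/0.13)
pH = 5.004 + (+0.850) = 5.85

pH = 5.85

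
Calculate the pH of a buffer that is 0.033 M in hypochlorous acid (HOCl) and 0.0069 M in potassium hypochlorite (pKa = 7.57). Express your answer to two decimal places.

Using pH = pKa + log([base]/[acid]) with [base]/[acid] = 0.0069/0.033:
pH = 7.57 + (-0.680) = 6.89

pH = 6.89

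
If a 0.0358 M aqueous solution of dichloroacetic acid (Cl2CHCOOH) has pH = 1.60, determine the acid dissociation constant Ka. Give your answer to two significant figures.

[H+] = 10^(-1.60) = 2.51 × 10^-2 M
At equilibrium [HA] = 0.0358 − 2.51 × 10^-2 = 1.07 × 10^-2 M
Ka = [H+][A-]/[HA] = (2.51 × 10^-2)² / 1.07 × 10^-2 = 5.9 × 10^-2

Ka = 5.9 × 10^-2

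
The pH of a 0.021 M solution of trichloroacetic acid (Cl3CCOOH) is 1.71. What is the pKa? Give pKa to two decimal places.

[H+] = 10^(-1.71) = 1.95 × 10^-2 M
At equilibrium [HA] = 0.021 − 1.95 × 10^-2 = 1.50 × 10^-3 M
Ka = [H+][A-]/[HA] = (1.95 × 10^-2)² / 1.50 × 10^-3 = 2.53 × 10^-1
pKa = -log(2.53 × 10^-1) = 0.60

pKa = 0.60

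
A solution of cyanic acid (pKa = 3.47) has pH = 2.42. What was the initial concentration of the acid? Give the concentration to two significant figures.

[H+] = 10^(-2.42) = 3.80 × 10^-3 M = x
Ka = 10^(−3.47) = 3.39 × 10^-4
Ka = x²/(C₀ − x) ⇒ C₀ = x + x²/Ka
C₀ = 3.80 × 10^-3 + (3.80 × 10^-3)²/(3.39 × 10^-4) = 4.64 × 10^-2 M

C₀ = 4.6 × 10^-2 M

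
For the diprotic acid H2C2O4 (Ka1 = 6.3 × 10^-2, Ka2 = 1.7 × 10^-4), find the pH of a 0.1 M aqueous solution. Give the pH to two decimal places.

Ka1 ≫ Ka2, so treat the first dissociation as the only significant source of H+.
Ka1 = x²/(0.1 − x) = 6.3 × 10^-2
Solving the quadratic: x = (−Ka1 + √(Ka1² + 4·Ka1·C₀))/2 = 5.39 × 10^-2 M
pH = −log(5.39 × 10^-2) = 1.27

pH = 1.27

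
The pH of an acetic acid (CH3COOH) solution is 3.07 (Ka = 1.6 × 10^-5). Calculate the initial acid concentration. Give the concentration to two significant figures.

[H+] = 10^(-3.07) = 8.51 × 10^-4 M = x
Ka = x²/(C₀ − x) ⇒ C₀ = x + x²/Ka
C₀ = 8.51 × 10^-4 + (8.51 × 10^-4)²/(1.6 × 10^-5) = 4.61 × 10^-2 M

C₀ = 4.6 × 10^-2 M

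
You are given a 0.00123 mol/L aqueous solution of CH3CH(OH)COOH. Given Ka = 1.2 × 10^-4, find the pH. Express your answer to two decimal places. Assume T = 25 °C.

CH3CH(OH)COOH ⇌ CH3CH(OH)COO- + H+
Ka = x²/(0.00123 − x) = 1.2 × 10^-4
x is not negligible relative to C₀; solve x² + 0.00012·x − 1.48e-07 = 0.
x = [−0.00012 + √(0.00012² + 5.9e-07)]/2 = 3.29 × 10^-4 M
pH = −log[H+] = −log(3.29 × 10^-4) = 3.48

pH = 3.48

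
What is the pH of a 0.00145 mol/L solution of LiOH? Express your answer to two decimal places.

pH = 11.16

LiOH is a strong base; [OH-] = 0.00145 M.
pOH = -log(0.00145) = 2.84
pH = 14.00 - 2.84 = 11.16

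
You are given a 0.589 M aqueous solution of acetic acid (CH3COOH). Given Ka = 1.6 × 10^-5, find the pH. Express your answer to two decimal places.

pH = 2.51

CH3COOH ⇌ CH3COO- + H+
From the ICE table, Ka = [H+]²/(0.589 − [H+]) = 1.6 × 10^-5.
Since Ka ≪ C₀, [H+] ≈ √(Ka·C₀) = 3.07 × 10^-3 M.
Check: 0.52% ionized — well under 5%, approximation valid.
pH = −log(3.07 × 10^-3) = 2.51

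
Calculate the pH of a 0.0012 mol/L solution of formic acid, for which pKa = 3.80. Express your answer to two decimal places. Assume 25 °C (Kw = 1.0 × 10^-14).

pH = 3.44

HCOOH ⇌ HCOO- + H+
Ka = 10^(−3.80) = 1.58 × 10^-4
From the ICE table, Ka = [H+]²/(0.0012 − [H+]) = 1.58 × 10^-4.
The 5% rule fails; solving [H+]² + Ka·[H+] − Ka·C₀ = 0 exactly:
[H+] = [−0.000158 + √(0.000158² + 7.58e-07)]/2 = 3.64 × 10^-4 M
pH = −log(3.64 × 10^-4) = 3.44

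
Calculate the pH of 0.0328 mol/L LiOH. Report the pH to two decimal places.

pH = 12.52

LiOH is a strong base; [OH-] = 0.0328 M.
pOH = -log(0.0328) = 1.48
pH = 14.00 - 1.48 = 12.52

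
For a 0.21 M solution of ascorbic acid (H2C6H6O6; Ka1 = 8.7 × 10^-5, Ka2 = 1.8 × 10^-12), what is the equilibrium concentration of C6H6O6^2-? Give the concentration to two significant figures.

First ionization gives [H+] ≈ [HC6H6O6-] = 4.27 × 10^-3 M.
Second step: Ka2 = [H+][C6H6O6^2-]/[HC6H6O6-] ≈ [C6H6O6^2-] (since [H+] ≈ [HC6H6O6-]).
So [C6H6O6^2-] ≈ Ka2.

1.8 × 10^-12 M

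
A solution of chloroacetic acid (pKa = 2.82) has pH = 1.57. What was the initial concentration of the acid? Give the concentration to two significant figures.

C₀ = 5.1 × 10^-1 M

[H+] = 10^(-1.57) = 2.69 × 10^-2 M = x
Ka = 10^(−2.82) = 1.51 × 10^-3
Ka = x²/(C₀ − x) ⇒ C₀ = x + x²/Ka
C₀ = 2.69 × 10^-2 + (2.69 × 10^-2)²/(1.51 × 10^-3) = 5.06 × 10^-1 M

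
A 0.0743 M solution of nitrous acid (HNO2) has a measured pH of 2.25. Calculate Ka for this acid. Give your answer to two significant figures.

[H+] = 10^(-2.25) = 5.62 × 10^-3 M
At equilibrium [HA] = 0.0743 − 5.62 × 10^-3 = 6.87 × 10^-2 M
Ka = [H+][A-]/[HA] = (5.62 × 10^-3)² / 6.87 × 10^-2 = 4.6 × 10^-4

Ka = 4.6 × 10^-4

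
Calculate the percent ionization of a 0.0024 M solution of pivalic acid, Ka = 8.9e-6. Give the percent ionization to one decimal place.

(CH3)3CCOOH ⇌ (CH3)3CCOO- + H+; let x = [H+] at equilibrium.
Solve x² + 8.9e-06x − 2.14e-08 = 0 → x = 1.42 × 10^-4 M
% ionization = x/C₀ × 100% = 1.42 × 10^-4/0.0024 × 100% = 5.9%

5.9%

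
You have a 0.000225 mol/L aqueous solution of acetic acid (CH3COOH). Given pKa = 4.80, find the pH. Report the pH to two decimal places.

pH = 4.28

CH3COOH ⇌ CH3COO- + H+
Ka = 10^(−4.80) = 1.58 × 10^-5
Let x = [H+] at equilibrium. Ka = x²/(0.000225 − x).
The 5% rule fails; solving x² + Ka·x − Ka·C₀ = 0 exactly:
x = [−1.58e-05 + √(1.58e-05² + 1.42e-08)]/2 = 5.22 × 10^-5 M
pH = −log(5.22 × 10^-5) = 4.28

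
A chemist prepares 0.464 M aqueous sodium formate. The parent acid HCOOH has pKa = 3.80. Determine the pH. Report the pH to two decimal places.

HCOO- is the conjugate base of the weak acid HCOOH.
Ka = 10^(−3.80) = 1.58 × 10^-4
Kb = Kw/Ka = 1.0×10^-14 / 1.58 × 10^-4 = 6.33 × 10^-11
Kb = x²/(0.464 − x) = 6.33 × 10^-11
Assume x ≪ 0.464: x ≈ √(6.33 × 10^-11 × 0.464) = 5.42 × 10^-6 M
(x/C₀ = 0.0012% < 5%, so the approximation holds.)
pOH = −log(5.42 × 10^-6) = 5.27; pH = 14.00 − 5.27 = 8.73

pH = 8.73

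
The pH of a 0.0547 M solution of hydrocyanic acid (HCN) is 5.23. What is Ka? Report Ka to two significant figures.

Ka = 6.3 × 10^-10

[H+] = 10^(-5.23) = 5.89 × 10^-6 M
At equilibrium [HA] = 0.0547 − 5.89 × 10^-6 = 5.47 × 10^-2 M
Ka = [H+][A-]/[HA] = (5.89 × 10^-6)² / 5.47 × 10^-2 = 6.3 × 10^-10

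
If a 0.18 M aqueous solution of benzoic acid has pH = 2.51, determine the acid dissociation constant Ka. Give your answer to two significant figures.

Ka = 5.4 × 10^-5

[H+] = 10^(-2.51) = 3.09 × 10^-3 M
At equilibrium [HA] = 0.18 − 3.09 × 10^-3 = 1.77 × 10^-1 M
Ka = [H+][A-]/[HA] = (3.09 × 10^-3)² / 1.77 × 10^-1 = 5.4 × 10^-5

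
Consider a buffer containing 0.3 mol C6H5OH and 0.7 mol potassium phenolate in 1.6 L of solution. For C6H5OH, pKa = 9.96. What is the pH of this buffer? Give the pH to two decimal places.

pH = 10.33

Henderson–Hasselbalch: pH = pKa + log([C6H5O-]/[C6H5OH]) = 9.96 + log(0.7/0.3)
pH = 9.96 + (+0.368) = 10.33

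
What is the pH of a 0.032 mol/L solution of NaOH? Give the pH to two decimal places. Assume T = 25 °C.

NaOH is a strong base; [OH-] = 0.032 M.
pOH = -log(0.032) = 1.49
pH = 14.00 - 1.49 = 12.51

pH = 12.51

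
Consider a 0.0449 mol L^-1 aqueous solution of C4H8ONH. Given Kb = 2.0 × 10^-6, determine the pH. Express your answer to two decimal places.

pH = 10.48

C4H8ONH + H2O ⇌ C4H8ONH2+ + OH-
From the ICE table, Kb = x²/(0.0449 − x) = 2.0 × 10^-6.
Neglecting x in the denominator: x = √(2.0 × 10^-6 × 0.0449) = 3.00 × 10^-4 M
(x/C₀ = 0.67% < 5%, so the approximation holds.)
pOH = 3.52, so pH = 14.00 − pOH = 10.48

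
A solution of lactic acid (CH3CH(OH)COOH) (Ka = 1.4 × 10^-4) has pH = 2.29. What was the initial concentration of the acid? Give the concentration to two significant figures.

C₀ = 1.9 × 10^-1 M

[H+] = 10^(-2.29) = 5.13 × 10^-3 M = x
Ka = x²/(C₀ − x) ⇒ C₀ = x + x²/Ka
C₀ = 5.13 × 10^-3 + (5.13 × 10^-3)²/(1.4 × 10^-4) = 1.93 × 10^-1 M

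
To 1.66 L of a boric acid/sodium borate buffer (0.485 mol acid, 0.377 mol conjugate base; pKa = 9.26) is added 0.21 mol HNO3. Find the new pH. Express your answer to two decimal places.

After neutralization: n(B(OH)3) = 0.695 mol, n(B(OH)4-) = 0.167 mol.
Henderson–Hasselbalch with mole ratio 0.167/0.695: pH = 9.26 + (-0.619)

pH = 8.64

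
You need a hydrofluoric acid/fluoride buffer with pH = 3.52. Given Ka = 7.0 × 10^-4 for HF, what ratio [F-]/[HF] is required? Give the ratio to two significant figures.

ratio = 2.3

pKa = -log(7.0 × 10^-4) = 3.155
pH = pKa + log(r) ⇒ log(r) = 3.52 − 3.155 = +0.365
r = [F-]/[HF] = 10^(+0.365) = 2.32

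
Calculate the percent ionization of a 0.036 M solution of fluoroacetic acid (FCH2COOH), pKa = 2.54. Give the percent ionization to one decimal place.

FCH2COOH ⇌ FCH2COO- + H+; let x = [H+] at equilibrium.
Ka = 10^(−2.54) = 2.88 × 10^-3
Ka = x²/(C₀ − x); solving the quadratic gives x = 8.84 × 10^-3 M.
Fraction ionized = 8.84 × 10^-3 / 0.036 = 0.2456 → 24.6%

24.6%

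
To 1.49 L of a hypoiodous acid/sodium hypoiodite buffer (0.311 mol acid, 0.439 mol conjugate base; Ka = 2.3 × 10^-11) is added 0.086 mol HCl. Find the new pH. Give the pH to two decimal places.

Added H+ converts OI- to HOI: HOI → 0.397 mol, OI- → 0.353 mol.
pKa = −log(2.3 × 10^-11) = 10.638
pH = pKa + log([A⁻]/[HA]) = 10.638 + log(0.353/0.397) = 10.638 -0.051

pH = 10.59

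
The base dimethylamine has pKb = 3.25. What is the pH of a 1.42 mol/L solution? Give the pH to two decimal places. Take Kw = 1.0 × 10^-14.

pH = 12.45

(CH3)2NH + H2O ⇌ (CH3)2NH2+ + OH-
Kb = 10^(−3.25) = 5.62 × 10^-4
Kb = x²/(1.42 − x) = 5.62 × 10^-4
Since Kb ≪ C₀, x ≈ √(Kb·C₀) = 2.82 × 10^-2 M.
pOH = 1.55, so pH = 14.00 − pOH = 12.45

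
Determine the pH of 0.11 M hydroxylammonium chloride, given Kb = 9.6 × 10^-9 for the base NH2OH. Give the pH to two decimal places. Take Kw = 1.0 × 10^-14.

NH3OH+ is the conjugate acid of the weak base NH2OH.
Ka = Kw/Kb = 1.0×10^-14 / 9.6 × 10^-9 = 1.04 × 10^-6
Ka = [H+]²/(0.11 − [H+]) = 1.04 × 10^-6
Assume [H+] ≪ 0.11: [H+] ≈ √(1.04 × 10^-6 × 0.11) = 3.38 × 10^-4 M
Check: 0.31% ionized — well under 5%, approximation valid.
pH = −log(3.38 × 10^-4) = 3.47

pH = 3.47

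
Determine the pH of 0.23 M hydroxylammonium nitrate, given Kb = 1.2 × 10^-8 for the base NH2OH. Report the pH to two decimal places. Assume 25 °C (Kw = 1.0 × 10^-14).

NH3OH+ is the conjugate acid of the weak base NH2OH.
Ka = Kw/Kb = 1.0×10^-14 / 1.2 × 10^-8 = 8.33 × 10^-7
Ka = [H+]²/(0.23 − [H+]) = 8.33 × 10^-7
Assume [H+] ≪ 0.23: [H+] ≈ √(8.33 × 10^-7 × 0.23) = 4.38 × 10^-4 M
([H+]/C₀ = 0.19% < 5%, so the approximation holds.)
pH = −log[H+] = −log(4.38 × 10^-4) = 3.36

pH = 3.36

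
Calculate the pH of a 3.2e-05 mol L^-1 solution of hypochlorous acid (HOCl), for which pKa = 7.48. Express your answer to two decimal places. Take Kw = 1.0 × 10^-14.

pH = 5.99

HOCl ⇌ OCl- + H+
Ka = 10^(−7.48) = 3.31 × 10^-8
Ka = [H+]²/(3.2e-05 − [H+]) = 3.31 × 10^-8
Assume [H+] ≪ 3.2e-05: [H+] ≈ √(3.31 × 10^-8 × 3.2e-05) = 1.03 × 10^-6 M
pH = −log(1.03 × 10^-6) = 5.99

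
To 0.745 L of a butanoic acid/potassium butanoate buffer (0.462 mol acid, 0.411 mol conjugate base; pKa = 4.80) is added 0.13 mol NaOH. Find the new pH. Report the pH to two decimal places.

pH = 5.01

OH- converts CH3(CH2)2COOH to CH3(CH2)2COO-: CH3(CH2)2COOH → 0.332 mol, CH3(CH2)2COO- → 0.541 mol.
pH = pKa + log(n_CH3(CH2)2COO-/n_CH3(CH2)2COOH) = 4.80 + log(0.541/0.332) = 4.80 + (+0.212)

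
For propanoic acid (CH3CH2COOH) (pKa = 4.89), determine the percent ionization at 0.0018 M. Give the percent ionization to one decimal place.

8.1%

CH3CH2COOH ⇌ CH3CH2COO- + H+; let x = [H+] at equilibrium.
Ka = 10^(−4.89) = 1.29 × 10^-5
Ka = x²/(C₀ − x); solving the quadratic gives x = 1.46 × 10^-4 M.
Fraction ionized = 1.46 × 10^-4 / 0.0018 = 0.0811 → 8.1%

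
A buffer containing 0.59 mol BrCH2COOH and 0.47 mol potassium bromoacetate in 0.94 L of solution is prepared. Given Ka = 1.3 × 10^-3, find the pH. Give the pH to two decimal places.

pKa = −log(1.3 × 10^-3) = 2.886
Using pH = pKa + log([base]/[acid]) with [base]/[acid] = 0.47/0.59:
pH = 2.886 + (-0.099) = 2.79

pH = 2.79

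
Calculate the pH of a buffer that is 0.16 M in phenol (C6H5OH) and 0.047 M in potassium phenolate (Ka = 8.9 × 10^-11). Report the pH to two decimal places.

pH = 9.52

pKa = −log(8.9 × 10^-11) = 10.051
pH = pKa + log([A⁻]/[HA]) = 10.051 + log(0.047/0.16)
pH = 10.051 + (-0.532) = 9.52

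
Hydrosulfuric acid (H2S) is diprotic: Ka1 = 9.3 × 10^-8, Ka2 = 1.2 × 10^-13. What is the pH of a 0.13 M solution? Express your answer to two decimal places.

Ka1 ≫ Ka2, so treat the first dissociation as the only significant source of H+.
Ka1 = x²/(0.13 − x) = 9.3 × 10^-8
x ≈ √(9.3 × 10^-8 × 0.13) = 1.10 × 10^-4 M
pH = −log(1.10 × 10^-4) = 3.96

pH = 3.96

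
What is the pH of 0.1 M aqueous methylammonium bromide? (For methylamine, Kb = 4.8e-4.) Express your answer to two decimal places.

CH3NH3+ is the conjugate acid of the weak base CH3NH2.
Ka = Kw/Kb = 1.0×10^-14 / 4.8 × 10^-4 = 2.08 × 10^-11
From the ICE table, Ka = [H+]²/(0.1 − [H+]) = 2.08 × 10^-11.
Since Ka ≪ C₀, [H+] ≈ √(Ka·C₀) = 1.44 × 10^-6 M.
([H+]/C₀ = 0.0014% < 5%, so the approximation holds.)
pH = −log[H+] = −log(1.44 × 10^-6) = 5.84

pH = 5.84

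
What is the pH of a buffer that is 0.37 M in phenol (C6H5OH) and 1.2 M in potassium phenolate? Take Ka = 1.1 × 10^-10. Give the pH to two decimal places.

pKa = −log(1.1 × 10^-10) = 9.959
Henderson–Hasselbalch: pH = pKa + log([C6H5O-]/[C6H5OH]) = 9.959 + log(1.2/0.37)
pH = 9.959 + (+0.511) = 10.47

pH = 10.47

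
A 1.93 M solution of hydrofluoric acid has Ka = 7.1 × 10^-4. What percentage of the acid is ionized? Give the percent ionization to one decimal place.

HF ⇌ F- + H+; let x = [H+] at equilibrium.
x ≈ √(Ka·C₀) = √(7.1 × 10^-4 × 1.93) = 3.70 × 10^-2 M
% ionization = x/C₀ × 100% = 3.70 × 10^-2/1.93 × 100% = 1.9%

1.9%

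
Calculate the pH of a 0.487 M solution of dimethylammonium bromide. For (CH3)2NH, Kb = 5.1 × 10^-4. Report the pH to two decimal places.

(CH3)2NH2+ is the conjugate acid of the weak base (CH3)2NH.
Ka = Kw/Kb = 1.0×10^-14 / 5.1 × 10^-4 = 1.96 × 10^-11
Ka = [H+]²/(0.487 − [H+]) = 1.96 × 10^-11
Neglecting [H+] in the denominator: [H+] = √(1.96 × 10^-11 × 0.487) = 3.09 × 10^-6 M
([H+]/C₀ = 0.00063% < 5%, so the approximation holds.)
pH = −log[H+] = −log(3.09 × 10^-6) = 5.51

pH = 5.51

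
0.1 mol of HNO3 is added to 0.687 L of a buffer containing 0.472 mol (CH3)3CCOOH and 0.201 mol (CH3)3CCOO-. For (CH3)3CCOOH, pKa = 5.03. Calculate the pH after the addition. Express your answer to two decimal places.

pH = 4.28

After neutralization: n((CH3)3CCOOH) = 0.572 mol, n((CH3)3CCOO-) = 0.101 mol.
pH = pKa + log(n_(CH3)3CCOO-/n_(CH3)3CCOOH) = 5.03 + log(0.101/0.572) = 5.03 + (-0.753)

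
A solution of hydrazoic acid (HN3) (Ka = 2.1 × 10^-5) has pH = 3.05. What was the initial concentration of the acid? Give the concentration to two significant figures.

C₀ = 3.9 × 10^-2 M

[H+] = 10^(-3.05) = 8.91 × 10^-4 M = x
Ka = x²/(C₀ − x) ⇒ C₀ = x + x²/Ka
C₀ = 8.91 × 10^-4 + (8.91 × 10^-4)²/(2.1 × 10^-5) = 3.87 × 10^-2 M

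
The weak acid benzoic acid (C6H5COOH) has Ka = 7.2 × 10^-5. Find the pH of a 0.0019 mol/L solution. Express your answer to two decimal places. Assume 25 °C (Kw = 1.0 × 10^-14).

pH = 3.47

C6H5COOH ⇌ C6H5COO- + H+
Ka = x²/(0.0019 − x) = 7.2 × 10^-5
x is not negligible relative to C₀; solve x² + 7.2e-05·x − 1.37e-07 = 0.
x = [−7.2e-05 + √(7.2e-05² + 5.47e-07)]/2 = 3.36 × 10^-4 M
pH = −log(3.36 × 10^-4) = 3.47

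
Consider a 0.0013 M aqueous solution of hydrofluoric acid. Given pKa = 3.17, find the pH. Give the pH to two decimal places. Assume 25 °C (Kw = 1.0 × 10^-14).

pH = 3.18

HF ⇌ F- + H+
Ka = 10^(−3.17) = 6.76 × 10^-4
Let x = [H+] at equilibrium. Ka = x²/(0.0013 − x).
The 5% rule fails; solving x² + Ka·x − Ka·C₀ = 0 exactly:
x = [−0.000676 + √(0.000676² + 3.52e-06)]/2 = 6.59 × 10^-4 M
pH = −log(6.59 × 10^-4) = 3.18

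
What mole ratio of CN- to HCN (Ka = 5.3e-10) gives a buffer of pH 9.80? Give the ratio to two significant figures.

pKa = -log(5.3 × 10^-10) = 9.276
pH = pKa + log(r) ⇒ log(r) = 9.80 − 9.276 = +0.524
r = [CN-]/[HCN] = 10^(+0.524) = 3.34

ratio = 3.3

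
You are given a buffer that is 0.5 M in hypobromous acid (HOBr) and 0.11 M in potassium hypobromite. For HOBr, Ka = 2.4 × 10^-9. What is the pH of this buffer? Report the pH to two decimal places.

pKa = −log(2.4 × 10^-9) = 8.620
Henderson–Hasselbalch: pH = pKa + log([OBr-]/[HOBr]) = 8.620 + log(0.11/0.5)
pH = 8.620 + (-0.658) = 7.96

pH = 7.96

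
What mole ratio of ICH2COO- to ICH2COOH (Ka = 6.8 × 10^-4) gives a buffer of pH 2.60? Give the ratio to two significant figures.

pKa = -log(6.8 × 10^-4) = 3.167
pH = pKa + log(r) ⇒ log(r) = 2.60 − 3.167 = -0.567
r = [ICH2COO-]/[ICH2COOH] = 10^(-0.567) = 0.271

ratio = 0.27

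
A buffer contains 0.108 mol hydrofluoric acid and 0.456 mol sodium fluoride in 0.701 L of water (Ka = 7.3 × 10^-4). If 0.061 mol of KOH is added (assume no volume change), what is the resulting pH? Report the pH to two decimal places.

After neutralization: n(HF) = 0.047 mol, n(F-) = 0.517 mol.
pKa = −log(7.3 × 10^-4) = 3.137
Henderson–Hasselbalch with mole ratio 0.517/0.047: pH = 3.137 + (+1.041)

pH = 4.18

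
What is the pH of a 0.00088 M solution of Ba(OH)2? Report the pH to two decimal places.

pH = 11.25

Ba(OH)2 is a strong base (each formula unit releases 2 OH-); [OH-] = 0.00176 M.
pOH = -log(0.00176) = 2.75
pH = 14.00 - 2.75 = 11.25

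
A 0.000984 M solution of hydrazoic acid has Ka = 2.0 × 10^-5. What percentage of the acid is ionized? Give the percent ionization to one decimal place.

HN3 ⇌ N3- + H+; let x = [H+] at equilibrium.
Solve x² + 2e-05x − 1.97e-08 = 0 → x = 1.31 × 10^-4 M
Fraction ionized = 1.31 × 10^-4 / 0.000984 = 0.1331 → 13.3%

13.3%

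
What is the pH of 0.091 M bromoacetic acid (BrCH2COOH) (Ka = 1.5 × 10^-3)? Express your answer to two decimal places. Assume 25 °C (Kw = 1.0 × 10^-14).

pH = 1.96

BrCH2COOH ⇌ BrCH2COO- + H+
From the ICE table, Ka = [H+]²/(0.091 − [H+]) = 1.5 × 10^-3.
[H+] is not negligible relative to C₀; solve [H+]² + 0.0015·[H+] − 0.000137 = 0.
[H+] = [−0.0015 + √(0.0015² + 0.000546)]/2 = 1.10 × 10^-2 M
pH = −log(1.10 × 10^-2) = 1.96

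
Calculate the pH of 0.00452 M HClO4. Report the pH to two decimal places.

pH = 2.34

HClO4 is a strong acid and dissociates completely, so [H+] = 0.00452 M.
pH = -log(0.00452) = 2.34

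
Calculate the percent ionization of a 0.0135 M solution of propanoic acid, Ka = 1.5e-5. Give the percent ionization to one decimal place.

3.3%

CH3CH2COOH ⇌ CH3CH2COO- + H+; let x = [H+] at equilibrium.
x ≈ √(Ka·C₀) = √(1.5 × 10^-5 × 0.0135) = 4.50 × 10^-4 M
Fraction ionized = 4.50 × 10^-4 / 0.0135 = 0.0333 → 3.3%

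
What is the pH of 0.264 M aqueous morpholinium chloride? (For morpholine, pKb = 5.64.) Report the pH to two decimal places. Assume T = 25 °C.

pH = 4.47

C4H8ONH2+ is the conjugate acid of the weak base C4H8ONH.
Kb = 10^(−5.64) = 2.29 × 10^-6
Ka = Kw/Kb = 1.0×10^-14 / 2.29 × 10^-6 = 4.37 × 10^-9
From the ICE table, Ka = [H+]²/(0.264 − [H+]) = 4.37 × 10^-9.
Since Ka ≪ C₀, [H+] ≈ √(Ka·C₀) = 3.40 × 10^-5 M.
([H+]/C₀ = 0.013% < 5%, so the approximation holds.)
pH = −log(3.40 × 10^-5) = 4.47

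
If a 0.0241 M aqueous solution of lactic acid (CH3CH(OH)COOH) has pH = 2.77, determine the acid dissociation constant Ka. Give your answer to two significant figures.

Ka = 1.3 × 10^-4

[H+] = 10^(-2.77) = 1.70 × 10^-3 M
At equilibrium [HA] = 0.0241 − 1.70 × 10^-3 = 2.24 × 10^-2 M
Ka = [H+][A-]/[HA] = (1.70 × 10^-3)² / 2.24 × 10^-2 = 1.3 × 10^-4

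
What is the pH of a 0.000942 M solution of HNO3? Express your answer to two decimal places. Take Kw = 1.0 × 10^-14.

pH = 3.03

HNO3 is a strong acid and dissociates completely, so [H+] = 0.000942 M.
pH = -log(0.000942) = 3.03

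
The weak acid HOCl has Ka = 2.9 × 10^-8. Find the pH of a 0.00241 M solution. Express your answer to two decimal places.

HOCl ⇌ OCl- + H+
From the ICE table, Ka = x²/(0.00241 − x) = 2.9 × 10^-8.
Assume x ≪ 0.00241: x ≈ √(2.9 × 10^-8 × 0.00241) = 8.36 × 10^-6 M
pH = −log(8.36 × 10^-6) = 5.08

pH = 5.08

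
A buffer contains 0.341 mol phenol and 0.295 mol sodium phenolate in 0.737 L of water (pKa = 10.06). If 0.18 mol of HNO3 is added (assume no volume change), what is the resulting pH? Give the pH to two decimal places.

Added H+ converts C6H5O- to C6H5OH: C6H5OH → 0.521 mol, C6H5O- → 0.115 mol.
pH = pKa + log(n_C6H5O-/n_C6H5OH) = 10.06 + log(0.115/0.521) = 10.06 + (-0.656)

pH = 9.40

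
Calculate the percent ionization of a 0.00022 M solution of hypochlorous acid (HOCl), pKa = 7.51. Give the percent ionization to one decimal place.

HOCl ⇌ OCl- + H+; let x = [H+] at equilibrium.
Ka = 10^(−7.51) = 3.09 × 10^-8
x ≈ √(Ka·C₀) = √(3.09 × 10^-8 × 0.00022) = 2.61 × 10^-6 M
Fraction ionized = 2.61 × 10^-6 / 0.00022 = 0.0119 → 1.2%

1.2%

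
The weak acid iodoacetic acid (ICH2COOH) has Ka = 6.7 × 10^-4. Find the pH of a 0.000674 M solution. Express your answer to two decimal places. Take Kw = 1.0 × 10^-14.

pH = 3.38

ICH2COOH ⇌ ICH2COO- + H+
Ka = x²/(0.000674 − x) = 6.7 × 10^-4
The 5% rule fails; solving x² + Ka·x − Ka·C₀ = 0 exactly:
x = (−Ka + √(Ka² + 4·Ka·C₀))/2 = 4.16 × 10^-4 M
pH = −log(4.16 × 10^-4) = 3.38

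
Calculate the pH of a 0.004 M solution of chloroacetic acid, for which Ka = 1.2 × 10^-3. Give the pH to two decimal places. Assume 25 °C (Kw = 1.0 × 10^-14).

pH = 2.78

ClCH2COOH ⇌ ClCH2COO- + H+
Ka = x²/(0.004 − x) = 1.2 × 10^-3
Here C₀/Ka ≈ 3.33, so the small-x approximation fails. Use the quadratic:
x = [−0.0012 + √(0.0012² + 1.92e-05)]/2 = 1.67 × 10^-3 M
pH = −log[H+] = −log(1.67 × 10^-3) = 2.78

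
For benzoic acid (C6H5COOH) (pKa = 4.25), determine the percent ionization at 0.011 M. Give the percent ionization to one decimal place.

6.9%

C6H5COOH ⇌ C6H5COO- + H+; let x = [H+] at equilibrium.
Ka = 10^(−4.25) = 5.62 × 10^-5
Solve x² + 5.62e-05x − 6.18e-07 = 0 → x = 7.59 × 10^-4 M
% ionization = x/C₀ × 100% = 7.59 × 10^-4/0.011 × 100% = 6.9%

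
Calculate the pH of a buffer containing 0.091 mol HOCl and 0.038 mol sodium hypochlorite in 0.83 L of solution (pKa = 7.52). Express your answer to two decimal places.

Using pH = pKa + log([base]/[acid]) with [base]/[acid] = 0.038/0.091:
pH = 7.52 + (-0.379) = 7.14

pH = 7.14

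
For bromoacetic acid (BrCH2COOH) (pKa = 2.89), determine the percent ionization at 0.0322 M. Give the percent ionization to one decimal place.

18.1%

BrCH2COOH ⇌ BrCH2COO- + H+; let x = [H+] at equilibrium.
Ka = 10^(−2.89) = 1.29 × 10^-3
Solve x² + 0.00129x − 4.15e-05 = 0 → x = 5.83 × 10^-3 M
Fraction ionized = 5.83 × 10^-3 / 0.0322 = 0.1811 → 18.1%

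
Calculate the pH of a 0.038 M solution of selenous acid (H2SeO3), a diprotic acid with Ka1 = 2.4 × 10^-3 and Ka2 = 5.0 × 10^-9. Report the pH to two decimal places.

pH = 2.07

Ka1 ≫ Ka2, so treat the first dissociation as the only significant source of H+.
Ka1 = x²/(0.038 − x) = 2.4 × 10^-3
Solving the quadratic: x = (−Ka1 + √(Ka1² + 4·Ka1·C₀))/2 = 8.42 × 10^-3 M
pH = −log(8.42 × 10^-3) = 2.07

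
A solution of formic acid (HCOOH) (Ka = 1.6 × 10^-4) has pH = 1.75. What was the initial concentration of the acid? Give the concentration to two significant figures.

[H+] = 10^(-1.75) = 1.78 × 10^-2 M = x
Ka = x²/(C₀ − x) ⇒ C₀ = x + x²/Ka
C₀ = 1.78 × 10^-2 + (1.78 × 10^-2)²/(1.6 × 10^-4) = 2.00 M

C₀ = 2.0 M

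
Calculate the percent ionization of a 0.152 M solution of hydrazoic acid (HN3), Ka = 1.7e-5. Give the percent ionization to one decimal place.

1.1%

HN3 ⇌ N3- + H+; let x = [H+] at equilibrium.
x ≈ √(Ka·C₀) = √(1.7 × 10^-5 × 0.152) = 1.61 × 10^-3 M
Fraction ionized = 1.61 × 10^-3 / 0.152 = 0.0106 → 1.1%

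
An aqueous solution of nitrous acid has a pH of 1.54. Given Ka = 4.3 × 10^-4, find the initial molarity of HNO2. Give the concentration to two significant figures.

C₀ = 2.0 M

[H+] = 10^(-1.54) = 2.88 × 10^-2 M = x
Ka = x²/(C₀ − x) ⇒ C₀ = x + x²/Ka
C₀ = 2.88 × 10^-2 + (2.88 × 10^-2)²/(4.3 × 10^-4) = 1.96 M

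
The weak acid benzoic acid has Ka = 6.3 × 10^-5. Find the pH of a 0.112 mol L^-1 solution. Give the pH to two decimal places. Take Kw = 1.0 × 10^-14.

C6H5COOH ⇌ C6H5COO- + H+
From the ICE table, Ka = x²/(0.112 − x) = 6.3 × 10^-5.
Neglecting x in the denominator: x = √(6.3 × 10^-5 × 0.112) = 2.66 × 10^-3 M
(x/C₀ = 2.4% < 5%, so the approximation holds.)
pH = −log(2.66 × 10^-3) = 2.58

pH = 2.58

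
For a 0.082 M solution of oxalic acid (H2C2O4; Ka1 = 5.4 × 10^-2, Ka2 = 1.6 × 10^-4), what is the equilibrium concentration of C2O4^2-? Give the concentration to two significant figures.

1.6 × 10^-4 M

First ionization gives [H+] ≈ [HC2O4-] = 4.48 × 10^-2 M.
Second step: Ka2 = [H+][C2O4^2-]/[HC2O4-] ≈ [C2O4^2-] (since [H+] ≈ [HC2O4-]).
So [C2O4^2-] ≈ Ka2.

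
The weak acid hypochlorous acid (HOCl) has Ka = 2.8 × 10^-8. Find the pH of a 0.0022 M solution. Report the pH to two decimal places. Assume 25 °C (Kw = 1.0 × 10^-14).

pH = 5.11

HOCl ⇌ OCl- + H+
From the ICE table, Ka = [H+]²/(0.0022 − [H+]) = 2.8 × 10^-8.
Since Ka ≪ C₀, [H+] ≈ √(Ka·C₀) = 7.85 × 10^-6 M.
pH = −log(7.85 × 10^-6) = 5.11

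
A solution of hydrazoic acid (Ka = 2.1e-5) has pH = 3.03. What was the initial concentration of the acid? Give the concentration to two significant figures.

C₀ = 4.2 × 10^-2 M

[H+] = 10^(-3.03) = 9.33 × 10^-4 M = x
Ka = x²/(C₀ − x) ⇒ C₀ = x + x²/Ka
C₀ = 9.33 × 10^-4 + (9.33 × 10^-4)²/(2.1 × 10^-5) = 4.24 × 10^-2 M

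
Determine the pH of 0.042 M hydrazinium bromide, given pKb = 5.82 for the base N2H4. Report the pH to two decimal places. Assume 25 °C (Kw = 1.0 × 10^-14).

pH = 4.78

N2H5+ is the conjugate acid of the weak base N2H4.
Kb = 10^(−5.82) = 1.51 × 10^-6
Ka = Kw/Kb = 1.0×10^-14 / 1.51 × 10^-6 = 6.62 × 10^-9
Ka = [H+]²/(0.042 − [H+]) = 6.62 × 10^-9
Since Ka ≪ C₀, [H+] ≈ √(Ka·C₀) = 1.67 × 10^-5 M.
Check: 0.04% ionized — well under 5%, approximation valid.
pH = −log(1.67 × 10^-5) = 4.78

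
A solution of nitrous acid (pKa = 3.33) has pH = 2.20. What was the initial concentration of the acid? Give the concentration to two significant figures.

C₀ = 9.1 × 10^-2 M

[H+] = 10^(-2.20) = 6.31 × 10^-3 M = x
Ka = 10^(−3.33) = 4.68 × 10^-4
Ka = x²/(C₀ − x) ⇒ C₀ = x + x²/Ka
C₀ = 6.31 × 10^-3 + (6.31 × 10^-3)²/(4.68 × 10^-4) = 9.14 × 10^-2 M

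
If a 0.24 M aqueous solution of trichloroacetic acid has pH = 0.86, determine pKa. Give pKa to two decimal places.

pKa = 0.73

[H+] = 10^(-0.86) = 1.38 × 10^-1 M
At equilibrium [HA] = 0.24 − 1.38 × 10^-1 = 1.02 × 10^-1 M
Ka = [H+][A-]/[HA] = (1.38 × 10^-1)² / 1.02 × 10^-1 = 1.87 × 10^-1
pKa = -log(1.87 × 10^-1) = 0.73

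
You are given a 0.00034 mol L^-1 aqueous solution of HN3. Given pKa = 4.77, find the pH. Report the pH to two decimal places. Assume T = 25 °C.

HN3 ⇌ N3- + H+
Ka = 10^(−4.77) = 1.70 × 10^-5
From the ICE table, Ka = [H+]²/(0.00034 − [H+]) = 1.70 × 10^-5.
[H+] is not negligible relative to C₀; solve [H+]² + 1.7e-05·[H+] − 5.78e-09 = 0.
[H+] = (−Ka + √(Ka² + 4·Ka·C₀))/2 = 6.80 × 10^-5 M
pH = −log(6.80 × 10^-5) = 4.17

pH = 4.17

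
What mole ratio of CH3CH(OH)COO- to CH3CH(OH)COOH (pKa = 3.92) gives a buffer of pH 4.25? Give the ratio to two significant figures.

ratio = 2.1

pH = pKa + log(r) ⇒ log(r) = 4.25 − 3.92 = +0.33
r = [CH3CH(OH)COO-]/[CH3CH(OH)COOH] = 10^(+0.33) = 2.14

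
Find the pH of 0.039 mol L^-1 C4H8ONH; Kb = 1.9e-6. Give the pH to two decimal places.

C4H8ONH + H2O ⇌ C4H8ONH2+ + OH-
Kb = [OH-]²/(0.039 − [OH-]) = 1.9 × 10^-6
Since Kb ≪ C₀, [OH-] ≈ √(Kb·C₀) = 2.72 × 10^-4 M.
Check: 0.7% ionized — well under 5%, approximation valid.
pOH = 3.57, so pH = 14.00 − pOH = 10.43

pH = 10.43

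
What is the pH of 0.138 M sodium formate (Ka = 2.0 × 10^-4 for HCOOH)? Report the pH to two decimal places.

pH = 8.42

HCOO- is the conjugate base of the weak acid HCOOH.
Kb = Kw/Ka = 1.0×10^-14 / 2.0 × 10^-4 = 5.00 × 10^-11
Kb = [OH-]²/(0.138 − [OH-]) = 5.00 × 10^-11
Neglecting [OH-] in the denominator: [OH-] = √(5.00 × 10^-11 × 0.138) = 2.63 × 10^-6 M
pOH = 5.58, so pH = 14.00 − pOH = 8.42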